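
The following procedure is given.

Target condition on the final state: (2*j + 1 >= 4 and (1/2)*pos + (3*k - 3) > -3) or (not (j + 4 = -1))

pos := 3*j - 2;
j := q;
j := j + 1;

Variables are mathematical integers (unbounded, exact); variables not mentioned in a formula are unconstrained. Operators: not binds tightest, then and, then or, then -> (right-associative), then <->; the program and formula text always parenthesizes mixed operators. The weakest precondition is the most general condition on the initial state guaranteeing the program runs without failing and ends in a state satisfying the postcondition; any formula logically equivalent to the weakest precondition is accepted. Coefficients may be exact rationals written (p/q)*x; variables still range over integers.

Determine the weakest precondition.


Working backward. After the program, the postcondition (2*j + 1 >= 4 and (1/2)*pos + (3*k - 3) > -3) or (not (j + 4 = -1)) must hold; in canonical form it is (2*j >= 3 and 3*k + (1/2)*pos > 0) or (not (j = -5)).
Before j := j + 1: (2*j >= 1 and 3*k + (1/2)*pos > 0) or (not (j = -6))
Before j := q: (2*q >= 1 and 3*k + (1/2)*pos > 0) or (not (q = -6))
Before pos := 3*j - 2: (2*q >= 1 and (3/2)*j + 3*k > 1) or (not (q = -6))
Answer: WP = (2*q >= 1 and (3/2)*j + 3*k > 1) or (not (q = -6))


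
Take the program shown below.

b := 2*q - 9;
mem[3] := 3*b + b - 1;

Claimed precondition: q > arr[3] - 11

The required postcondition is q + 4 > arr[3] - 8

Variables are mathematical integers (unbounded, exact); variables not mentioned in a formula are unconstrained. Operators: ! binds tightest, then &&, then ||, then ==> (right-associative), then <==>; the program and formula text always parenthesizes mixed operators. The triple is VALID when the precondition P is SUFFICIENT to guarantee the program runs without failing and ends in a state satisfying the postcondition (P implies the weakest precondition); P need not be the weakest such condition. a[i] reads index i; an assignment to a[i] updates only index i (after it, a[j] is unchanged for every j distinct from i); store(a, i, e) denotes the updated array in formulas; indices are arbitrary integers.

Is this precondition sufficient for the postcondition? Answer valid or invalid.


Working backward. After the program, the postcondition q + 4 > arr[3] - 8 must hold; in canonical form it is q > arr[3] - 12.
Before mem[3] := 3*b + b - 1: q > arr[3] - 12
Before b := 2*q - 9: q > arr[3] - 12
The weakest precondition is q > arr[3] - 12.
Check whether q > arr[3] - 11 implies it.
Every state satisfying the precondition satisfies the weakest precondition: the implication holds.
Answer: valid


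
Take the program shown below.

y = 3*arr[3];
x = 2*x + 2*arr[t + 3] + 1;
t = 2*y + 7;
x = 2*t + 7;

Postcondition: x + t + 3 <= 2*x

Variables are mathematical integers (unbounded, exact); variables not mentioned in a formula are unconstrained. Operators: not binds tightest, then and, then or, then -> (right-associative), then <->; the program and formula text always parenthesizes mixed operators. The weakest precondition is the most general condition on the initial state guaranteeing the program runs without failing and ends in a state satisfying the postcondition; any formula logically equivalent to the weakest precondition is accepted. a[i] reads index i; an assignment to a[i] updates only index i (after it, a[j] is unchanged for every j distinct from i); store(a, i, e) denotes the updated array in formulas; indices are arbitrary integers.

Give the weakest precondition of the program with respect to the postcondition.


Working backward. After the program, the postcondition x + t + 3 <= 2*x must hold; in canonical form it is t <= x - 3.
Before x := 2*t + 7: t >= -4
Before t := 2*y + 7: 2*y >= -11
Before x := 2*x + 2*arr[t + 3] + 1: 2*y >= -11
Before y := 3*arr[3]: 6*arr[3] >= -11
Answer: WP = 6*arr[3] >= -11


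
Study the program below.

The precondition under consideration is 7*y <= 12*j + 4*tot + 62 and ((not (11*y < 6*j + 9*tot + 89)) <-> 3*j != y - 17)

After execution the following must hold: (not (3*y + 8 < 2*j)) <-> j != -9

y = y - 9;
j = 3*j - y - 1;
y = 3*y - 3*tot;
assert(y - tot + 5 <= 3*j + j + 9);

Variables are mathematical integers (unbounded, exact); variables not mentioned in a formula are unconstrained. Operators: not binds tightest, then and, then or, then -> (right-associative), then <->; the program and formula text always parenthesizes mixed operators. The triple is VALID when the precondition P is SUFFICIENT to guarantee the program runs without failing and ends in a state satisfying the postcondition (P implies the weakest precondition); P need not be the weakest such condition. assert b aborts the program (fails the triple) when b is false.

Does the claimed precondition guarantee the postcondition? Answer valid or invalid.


Working backward. After the program, the postcondition (not (3*y + 8 < 2*j)) <-> j != -9 must hold; in canonical form it is (not (3*y < 2*j - 8)) <-> j != -9.
Before assert y - tot + 5 <= 3*j + j + 9: y <= 4*j + tot + 4 and ((not (3*y < 2*j - 8)) <-> j != -9)
Before y := 3*y - 3*tot: 3*y <= 4*j + 4*tot + 4 and ((not (9*y < 2*j + 9*tot - 8)) <-> j != -9)
Before j := 3*j - y - 1: 7*y <= 12*j + 4*tot and ((not (11*y < 6*j + 9*tot - 10)) <-> 3*j != y - 8)
Before y := y - 9: 7*y <= 12*j + 4*tot + 63 and ((not (11*y < 6*j + 9*tot + 89)) <-> 3*j != y - 17)
The weakest precondition is 7*y <= 12*j + 4*tot + 63 and ((not (11*y < 6*j + 9*tot + 89)) <-> 3*j != y - 17).
Check whether 7*y <= 12*j + 4*tot + 62 and ((not (11*y < 6*j + 9*tot + 89)) <-> 3*j != y - 17) implies it.
Every state satisfying the precondition satisfies the weakest precondition: the implication holds.
Answer: valid


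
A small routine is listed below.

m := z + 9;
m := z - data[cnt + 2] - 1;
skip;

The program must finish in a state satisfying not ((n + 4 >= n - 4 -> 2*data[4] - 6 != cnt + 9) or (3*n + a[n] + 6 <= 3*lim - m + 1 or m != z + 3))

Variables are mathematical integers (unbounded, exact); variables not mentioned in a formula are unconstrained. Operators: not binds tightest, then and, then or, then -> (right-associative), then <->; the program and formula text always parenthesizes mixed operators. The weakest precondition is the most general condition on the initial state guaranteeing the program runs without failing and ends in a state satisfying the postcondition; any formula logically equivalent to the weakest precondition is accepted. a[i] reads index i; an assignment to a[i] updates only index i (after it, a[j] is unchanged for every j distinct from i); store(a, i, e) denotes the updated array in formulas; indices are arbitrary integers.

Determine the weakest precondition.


Working backward. After the program, the postcondition not ((n + 4 >= n - 4 -> 2*data[4] - 6 != cnt + 9) or (3*n + a[n] + 6 <= 3*lim - m + 1 or m != z + 3)) must hold; in canonical form it is not (2*data[4] != cnt + 15 or a[n] + m + 3*n <= 3*lim - 5 or m != z + 3).
Before skip: not (2*data[4] != cnt + 15 or a[n] + m + 3*n <= 3*lim - 5 or m != z + 3)
Before m := z - data[cnt + 2] - 1: not (2*data[4] != cnt + 15 or a[n] + 3*n + z <= data[cnt + 2] + 3*lim - 4 or data[cnt + 2] != -4)
Before m := z + 9: not (2*data[4] != cnt + 15 or a[n] + 3*n + z <= data[cnt + 2] + 3*lim - 4 or data[cnt + 2] != -4)
Answer: WP = not (2*data[4] != cnt + 15 or a[n] + 3*n + z <= data[cnt + 2] + 3*lim - 4 or data[cnt + 2] != -4)


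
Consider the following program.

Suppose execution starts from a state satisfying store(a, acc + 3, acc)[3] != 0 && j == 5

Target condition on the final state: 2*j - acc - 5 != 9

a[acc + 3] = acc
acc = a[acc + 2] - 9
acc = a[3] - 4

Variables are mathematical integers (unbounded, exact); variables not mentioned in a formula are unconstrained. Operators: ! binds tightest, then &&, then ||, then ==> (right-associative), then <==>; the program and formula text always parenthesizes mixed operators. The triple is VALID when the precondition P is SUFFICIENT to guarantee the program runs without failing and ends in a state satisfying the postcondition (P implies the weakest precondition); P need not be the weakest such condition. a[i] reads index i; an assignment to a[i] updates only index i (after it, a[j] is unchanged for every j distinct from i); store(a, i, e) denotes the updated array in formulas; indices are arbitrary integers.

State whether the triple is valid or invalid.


Working backward. After the program, the postcondition 2*j - acc - 5 != 9 must hold; in canonical form it is 2*j != acc + 14.
Before acc := a[3] - 4: 2*j != a[3] + 10
Before acc := a[acc + 2] - 9: 2*j != a[3] + 10
Before a[acc + 3] := acc: 2*j != store(a, acc + 3, acc)[3] + 10
The weakest precondition is 2*j != store(a, acc + 3, acc)[3] + 10.
Check whether store(a, acc + 3, acc)[3] != 0 && j == 5 implies it.
Every state satisfying the precondition satisfies the weakest precondition: the implication holds.
Answer: valid


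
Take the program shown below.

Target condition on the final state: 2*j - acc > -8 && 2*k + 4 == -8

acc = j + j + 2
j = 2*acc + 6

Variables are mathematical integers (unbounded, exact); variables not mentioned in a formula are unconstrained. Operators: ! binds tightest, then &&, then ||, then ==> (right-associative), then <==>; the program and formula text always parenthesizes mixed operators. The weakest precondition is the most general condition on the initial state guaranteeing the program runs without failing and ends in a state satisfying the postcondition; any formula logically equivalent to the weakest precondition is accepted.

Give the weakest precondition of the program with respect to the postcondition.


Working backward. After the program, the postcondition 2*j - acc > -8 && 2*k + 4 == -8 must hold; in canonical form it is 2*j > acc - 8 && 2*k == -12.
Before j := 2*acc + 6: 3*acc > -20 && 2*k == -12
Before acc := j + j + 2: 6*j > -26 && 2*k == -12
Answer: WP = 6*j > -26 && 2*k == -12


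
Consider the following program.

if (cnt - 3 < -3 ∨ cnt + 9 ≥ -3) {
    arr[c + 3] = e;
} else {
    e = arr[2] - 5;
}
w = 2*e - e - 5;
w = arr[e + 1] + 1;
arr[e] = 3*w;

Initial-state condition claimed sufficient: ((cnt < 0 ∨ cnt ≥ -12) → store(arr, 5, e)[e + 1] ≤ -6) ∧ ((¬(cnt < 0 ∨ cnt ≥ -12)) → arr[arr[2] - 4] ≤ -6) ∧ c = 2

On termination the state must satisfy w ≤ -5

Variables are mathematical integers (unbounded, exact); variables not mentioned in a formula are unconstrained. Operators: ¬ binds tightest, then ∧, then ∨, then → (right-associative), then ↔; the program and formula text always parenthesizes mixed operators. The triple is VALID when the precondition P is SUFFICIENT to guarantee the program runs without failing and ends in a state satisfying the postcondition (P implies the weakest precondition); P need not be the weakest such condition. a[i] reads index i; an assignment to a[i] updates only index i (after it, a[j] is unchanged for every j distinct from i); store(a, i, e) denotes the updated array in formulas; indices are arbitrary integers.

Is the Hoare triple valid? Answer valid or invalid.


Working backward. After the program, w ≤ -5 must hold.
Before arr[e] := 3*w: w ≤ -5
Before w := arr[e + 1] + 1: arr[e + 1] ≤ -6
Before w := 2*e - e - 5: arr[e + 1] ≤ -6
Then branch requires store(arr, c + 3, e)[e + 1] ≤ -6; else branch requires arr[arr[2] - 4] ≤ -6.
Before the if: ((cnt < 0 ∨ cnt ≥ -12) → store(arr, c + 3, e)[e + 1] ≤ -6) ∧ ((¬(cnt < 0 ∨ cnt ≥ -12)) → arr[arr[2] - 4] ≤ -6)
The weakest precondition is ((cnt < 0 ∨ cnt ≥ -12) → store(arr, c + 3, e)[e + 1] ≤ -6) ∧ ((¬(cnt < 0 ∨ cnt ≥ -12)) → arr[arr[2] - 4] ≤ -6).
Check whether ((cnt < 0 ∨ cnt ≥ -12) → store(arr, 5, e)[e + 1] ≤ -6) ∧ ((¬(cnt < 0 ∨ cnt ≥ -12)) → arr[arr[2] - 4] ≤ -6) ∧ c = 2 implies it.
Every state satisfying the precondition satisfies the weakest precondition: the implication holds.
Answer: valid


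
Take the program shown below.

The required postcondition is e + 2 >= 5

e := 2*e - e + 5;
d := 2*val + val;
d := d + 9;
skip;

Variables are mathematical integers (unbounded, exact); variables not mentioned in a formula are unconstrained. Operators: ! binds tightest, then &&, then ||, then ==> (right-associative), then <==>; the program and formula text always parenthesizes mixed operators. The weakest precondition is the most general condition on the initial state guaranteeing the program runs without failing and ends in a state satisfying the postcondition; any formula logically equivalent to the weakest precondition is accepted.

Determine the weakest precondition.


Working backward. After the program, the postcondition e + 2 >= 5 must hold; in canonical form it is e >= 3.
Before skip: e >= 3
Before d := d + 9: e >= 3
Before d := 2*val + val: e >= 3
Before e := 2*e - e + 5: e >= -2
Answer: WP = e >= -2


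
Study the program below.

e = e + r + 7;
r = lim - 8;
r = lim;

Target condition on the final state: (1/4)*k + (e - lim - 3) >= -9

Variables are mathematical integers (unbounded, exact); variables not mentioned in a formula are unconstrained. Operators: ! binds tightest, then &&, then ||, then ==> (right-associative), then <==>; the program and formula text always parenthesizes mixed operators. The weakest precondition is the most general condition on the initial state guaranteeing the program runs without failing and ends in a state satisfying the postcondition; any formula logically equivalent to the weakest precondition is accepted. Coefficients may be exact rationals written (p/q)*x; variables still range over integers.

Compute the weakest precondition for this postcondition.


Working backward. After the program, the postcondition (1/4)*k + (e - lim - 3) >= -9 must hold; in canonical form it is e + (1/4)*k >= lim - 6.
Before r := lim: e + (1/4)*k >= lim - 6
Before r := lim - 8: e + (1/4)*k >= lim - 6
Before e := e + r + 7: e + (1/4)*k + r >= lim - 13
Answer: WP = e + (1/4)*k + r >= lim - 13


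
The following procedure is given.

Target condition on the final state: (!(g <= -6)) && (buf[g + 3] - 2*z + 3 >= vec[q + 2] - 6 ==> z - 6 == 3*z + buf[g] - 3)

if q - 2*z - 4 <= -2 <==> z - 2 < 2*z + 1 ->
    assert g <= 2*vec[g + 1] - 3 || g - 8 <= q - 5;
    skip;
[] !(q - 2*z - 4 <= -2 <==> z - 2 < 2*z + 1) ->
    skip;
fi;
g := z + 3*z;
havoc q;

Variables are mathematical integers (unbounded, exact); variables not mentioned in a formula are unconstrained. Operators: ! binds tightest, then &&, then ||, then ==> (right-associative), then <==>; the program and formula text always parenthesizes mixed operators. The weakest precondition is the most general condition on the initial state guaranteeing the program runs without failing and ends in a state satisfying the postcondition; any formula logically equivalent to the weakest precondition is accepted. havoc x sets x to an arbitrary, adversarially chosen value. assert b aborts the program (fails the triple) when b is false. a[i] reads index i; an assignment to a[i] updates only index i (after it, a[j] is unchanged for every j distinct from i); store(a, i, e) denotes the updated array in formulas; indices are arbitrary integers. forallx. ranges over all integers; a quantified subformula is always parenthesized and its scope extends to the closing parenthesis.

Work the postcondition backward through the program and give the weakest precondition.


Working backward. After the program, the postcondition (!(g <= -6)) && (buf[g + 3] - 2*z + 3 >= vec[q + 2] - 6 ==> z - 6 == 3*z + buf[g] - 3) must hold; in canonical form it is (!(g <= -6)) && (buf[g + 3] >= vec[q + 2] + 2*z - 9 ==> buf[g] + 2*z == -3).
Before havoc q: forall q_1. ((!(g <= -6)) && (buf[g + 3] >= vec[q_1 + 2] + 2*z - 9 ==> buf[g] + 2*z == -3))
Before g := z + 3*z: forall q_1. ((!(4*z <= -6)) && (buf[4*z + 3] >= vec[q_1 + 2] + 2*z - 9 ==> buf[4*z] + 2*z == -3))
Then branch requires (g <= 2*vec[g + 1] - 3 || g <= q + 3) && (forall q_1. ((!(4*z <= -6)) && (buf[4*z + 3] >= vec[q_1 + 2] + 2*z - 9 ==> buf[4*z] + 2*z == -3))); else branch requires forall q_1. ((!(4*z <= -6)) && (buf[4*z + 3] >= vec[q_1 + 2] + 2*z - 9 ==> buf[4*z] + 2*z == -3)).
Before the if: ((q <= 2*z + 2 <==> z > -3) ==> ((g <= 2*vec[g + 1] - 3 || g <= q + 3) && (forall q_1. ((!(4*z <= -6)) && (buf[4*z + 3] >= vec[q_1 + 2] + 2*z - 9 ==> buf[4*z] + 2*z == -3))))) && ((!(q <= 2*z + 2 <==> z > -3)) ==> (forall q_1. ((!(4*z <= -6)) && (buf[4*z + 3] >= vec[q_1 + 2] + 2*z - 9 ==> buf[4*z] + 2*z == -3))))
Answer: WP = ((q <= 2*z + 2 <==> z > -3) ==> ((g <= 2*vec[g + 1] - 3 || g <= q + 3) && (forall q_1. ((!(4*z <= -6)) && (buf[4*z + 3] >= vec[q_1 + 2] + 2*z - 9 ==> buf[4*z] + 2*z == -3))))) && ((!(q <= 2*z + 2 <==> z > -3)) ==> (forall q_1. ((!(4*z <= -6)) && (buf[4*z + 3] >= vec[q_1 + 2] + 2*z - 9 ==> buf[4*z] + 2*z == -3))))


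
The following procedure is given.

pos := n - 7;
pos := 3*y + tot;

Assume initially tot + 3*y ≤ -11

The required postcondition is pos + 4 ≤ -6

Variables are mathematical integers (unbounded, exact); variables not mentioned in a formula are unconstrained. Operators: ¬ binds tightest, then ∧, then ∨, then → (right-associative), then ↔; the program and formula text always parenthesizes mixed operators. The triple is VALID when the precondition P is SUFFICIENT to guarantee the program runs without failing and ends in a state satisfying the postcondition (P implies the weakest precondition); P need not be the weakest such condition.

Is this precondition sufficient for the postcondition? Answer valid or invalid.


Working backward. After the program, the postcondition pos + 4 ≤ -6 must hold; in canonical form it is pos ≤ -10.
Before pos := 3*y + tot: tot + 3*y ≤ -10
Before pos := n - 7: tot + 3*y ≤ -10
The weakest precondition is tot + 3*y ≤ -10.
Check whether tot + 3*y ≤ -11 implies it.
Every state satisfying the precondition satisfies the weakest precondition: the implication holds.
Answer: valid


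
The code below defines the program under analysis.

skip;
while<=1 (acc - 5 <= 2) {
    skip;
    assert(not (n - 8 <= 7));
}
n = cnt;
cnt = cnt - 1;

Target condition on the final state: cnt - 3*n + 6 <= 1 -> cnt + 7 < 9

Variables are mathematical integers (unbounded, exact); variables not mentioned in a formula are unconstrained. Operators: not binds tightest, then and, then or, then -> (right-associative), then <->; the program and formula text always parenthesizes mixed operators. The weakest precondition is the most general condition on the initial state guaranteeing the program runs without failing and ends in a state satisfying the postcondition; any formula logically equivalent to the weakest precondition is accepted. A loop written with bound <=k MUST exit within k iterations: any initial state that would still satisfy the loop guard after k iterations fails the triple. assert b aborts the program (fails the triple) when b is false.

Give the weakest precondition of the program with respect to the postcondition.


Working backward. After the program, the postcondition cnt - 3*n + 6 <= 1 -> cnt + 7 < 9 must hold; in canonical form it is cnt <= 3*n - 5 -> cnt < 2.
Before cnt := cnt - 1: cnt <= 3*n - 4 -> cnt < 3
Before n := cnt: 2*cnt >= 4 -> cnt < 3
Before the loop (bound <=1), unroll the exhaustion recursion (WP_0 = exit-now case; WP_j = one more guarded iteration, up to j = 1):
  WP_0: (not (acc <= 7)) and (2*cnt >= 4 -> cnt < 3)
  WP_1: (acc <= 7 -> ((not (n <= 15)) and (not (acc <= 7)) and (2*cnt >= 4 -> cnt < 3))) and ((not (acc <= 7)) -> (2*cnt >= 4 -> cnt < 3))
So before the loop: (acc <= 7 -> ((not (n <= 15)) and (not (acc <= 7)) and (2*cnt >= 4 -> cnt < 3))) and ((not (acc <= 7)) -> (2*cnt >= 4 -> cnt < 3))
Before skip: (acc <= 7 -> ((not (n <= 15)) and (not (acc <= 7)) and (2*cnt >= 4 -> cnt < 3))) and ((not (acc <= 7)) -> (2*cnt >= 4 -> cnt < 3))
Answer: WP = (acc <= 7 -> ((not (n <= 15)) and (not (acc <= 7)) and (2*cnt >= 4 -> cnt < 3))) and ((not (acc <= 7)) -> (2*cnt >= 4 -> cnt < 3))


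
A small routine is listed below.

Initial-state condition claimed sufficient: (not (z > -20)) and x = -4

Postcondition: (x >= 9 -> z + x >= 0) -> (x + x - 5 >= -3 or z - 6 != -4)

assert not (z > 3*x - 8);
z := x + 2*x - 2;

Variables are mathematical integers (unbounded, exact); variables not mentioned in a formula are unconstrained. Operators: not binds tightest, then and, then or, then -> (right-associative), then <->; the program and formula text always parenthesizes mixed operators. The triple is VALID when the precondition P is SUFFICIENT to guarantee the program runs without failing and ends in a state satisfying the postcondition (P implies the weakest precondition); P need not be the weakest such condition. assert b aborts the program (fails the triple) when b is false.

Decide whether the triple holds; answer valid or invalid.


Working backward. After the program, the postcondition (x >= 9 -> z + x >= 0) -> (x + x - 5 >= -3 or z - 6 != -4) must hold; in canonical form it is (x >= 9 -> x + z >= 0) -> (2*x >= 2 or z != 2).
Before z := x + 2*x - 2: (x >= 9 -> 4*x >= 2) -> (2*x >= 2 or 3*x != 4)
Before assert not (z > 3*x - 8): (not (z > 3*x - 8)) and ((x >= 9 -> 4*x >= 2) -> (2*x >= 2 or 3*x != 4))
The weakest precondition is (not (z > 3*x - 8)) and ((x >= 9 -> 4*x >= 2) -> (2*x >= 2 or 3*x != 4)).
Check whether (not (z > -20)) and x = -4 implies it.
Every state satisfying the precondition satisfies the weakest precondition: the implication holds.
Answer: valid


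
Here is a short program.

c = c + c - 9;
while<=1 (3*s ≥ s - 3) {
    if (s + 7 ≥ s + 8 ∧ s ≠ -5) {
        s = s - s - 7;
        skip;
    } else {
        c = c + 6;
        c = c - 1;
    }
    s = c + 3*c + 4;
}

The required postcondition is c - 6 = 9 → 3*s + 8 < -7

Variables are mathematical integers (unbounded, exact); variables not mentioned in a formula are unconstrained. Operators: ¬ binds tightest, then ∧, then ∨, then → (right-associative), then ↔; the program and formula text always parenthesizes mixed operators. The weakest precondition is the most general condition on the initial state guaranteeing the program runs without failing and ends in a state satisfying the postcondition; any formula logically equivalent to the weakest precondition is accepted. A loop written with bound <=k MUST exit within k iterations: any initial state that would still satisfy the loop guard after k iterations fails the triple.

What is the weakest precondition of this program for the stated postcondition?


Working backward. After the program, the postcondition c - 6 = 9 → 3*s + 8 < -7 must hold; in canonical form it is c = 15 → 3*s < -15.
Before the loop (bound <=1), unroll the exhaustion recursion (WP_0 = exit-now case; WP_j = one more guarded iteration, up to j = 1):
  WP_0: (¬(2*s ≥ -3)) ∧ (c = 15 → 3*s < -15)
  WP_1: (2*s ≥ -3 → ((¬(8*c ≥ -51)) ∧ (c = 10 → 12*c < -87))) ∧ ((¬(2*s ≥ -3)) → (c = 15 → 3*s < -15))
So before the loop: (2*s ≥ -3 → ((¬(8*c ≥ -51)) ∧ (c = 10 → 12*c < -87))) ∧ ((¬(2*s ≥ -3)) → (c = 15 → 3*s < -15))
Before c := c + c - 9: (2*s ≥ -3 → ((¬(16*c ≥ 21)) ∧ (2*c = 19 → 24*c < 21))) ∧ ((¬(2*s ≥ -3)) → (2*c = 24 → 3*s < -15))
Answer: WP = (2*s ≥ -3 → ((¬(16*c ≥ 21)) ∧ (2*c = 19 → 24*c < 21))) ∧ ((¬(2*s ≥ -3)) → (2*c = 24 → 3*s < -15))


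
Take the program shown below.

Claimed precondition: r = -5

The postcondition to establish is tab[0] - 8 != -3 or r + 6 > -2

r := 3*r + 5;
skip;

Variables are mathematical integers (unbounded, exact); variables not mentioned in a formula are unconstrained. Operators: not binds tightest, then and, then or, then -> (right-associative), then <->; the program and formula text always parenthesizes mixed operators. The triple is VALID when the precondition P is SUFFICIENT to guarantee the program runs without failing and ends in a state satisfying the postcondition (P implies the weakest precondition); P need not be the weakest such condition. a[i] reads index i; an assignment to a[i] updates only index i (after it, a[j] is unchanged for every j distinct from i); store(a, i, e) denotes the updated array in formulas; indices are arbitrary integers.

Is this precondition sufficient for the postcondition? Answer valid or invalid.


Working backward. After the program, the postcondition tab[0] - 8 != -3 or r + 6 > -2 must hold; in canonical form it is tab[0] != 5 or r > -8.
Before skip: tab[0] != 5 or r > -8
Before r := 3*r + 5: tab[0] != 5 or 3*r > -13
The weakest precondition is tab[0] != 5 or 3*r > -13.
Check whether r = -5 implies it.
Countermodel: at the initial state r = -5, tab = {[0] = 5, elsewhere 5}, the precondition holds but the weakest precondition fails.
Answer: invalid


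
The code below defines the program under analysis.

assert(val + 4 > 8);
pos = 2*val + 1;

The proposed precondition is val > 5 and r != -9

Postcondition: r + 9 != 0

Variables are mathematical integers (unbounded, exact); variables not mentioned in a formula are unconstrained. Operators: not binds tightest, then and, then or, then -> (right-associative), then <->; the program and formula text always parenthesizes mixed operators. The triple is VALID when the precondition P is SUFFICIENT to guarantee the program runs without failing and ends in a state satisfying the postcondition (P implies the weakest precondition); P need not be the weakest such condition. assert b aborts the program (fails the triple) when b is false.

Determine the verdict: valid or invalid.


Working backward. After the program, the postcondition r + 9 != 0 must hold; in canonical form it is r != -9.
Before pos := 2*val + 1: r != -9
Before assert val + 4 > 8: val > 4 and r != -9
The weakest precondition is val > 4 and r != -9.
Check whether val > 5 and r != -9 implies it.
Every state satisfying the precondition satisfies the weakest precondition: the implication holds.
Answer: valid


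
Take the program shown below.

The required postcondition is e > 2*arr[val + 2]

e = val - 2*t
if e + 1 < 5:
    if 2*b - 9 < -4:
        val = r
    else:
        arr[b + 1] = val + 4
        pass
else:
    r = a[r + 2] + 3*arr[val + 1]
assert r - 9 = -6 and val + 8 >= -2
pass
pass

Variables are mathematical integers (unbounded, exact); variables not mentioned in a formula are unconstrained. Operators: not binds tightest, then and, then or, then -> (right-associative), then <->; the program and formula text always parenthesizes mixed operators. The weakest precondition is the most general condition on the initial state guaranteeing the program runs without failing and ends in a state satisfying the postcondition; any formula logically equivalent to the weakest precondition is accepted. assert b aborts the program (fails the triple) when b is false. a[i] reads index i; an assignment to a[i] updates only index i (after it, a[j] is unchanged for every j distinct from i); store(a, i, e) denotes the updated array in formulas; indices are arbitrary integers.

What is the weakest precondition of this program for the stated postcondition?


Working backward. After the program, e > 2*arr[val + 2] must hold.
Before skip: e > 2*arr[val + 2]
Before skip: e > 2*arr[val + 2]
Before assert r - 9 = -6 and val + 8 >= -2: r = 3 and val >= -10 and e > 2*arr[val + 2]
Then branch requires (2*b < 5 -> (r = 3 and r >= -10 and e > 2*arr[r + 2])) and ((not (2*b < 5)) -> (r = 3 and val >= -10 and e > 2*store(arr, b + 1, val + 4)[val + 2])); else branch requires a[r + 2] + 3*arr[val + 1] = 3 and val >= -10 and e > 2*arr[val + 2].
Before the if: (e < 4 -> ((2*b < 5 -> (r = 3 and r >= -10 and e > 2*arr[r + 2])) and ((not (2*b < 5)) -> (r = 3 and val >= -10 and e > 2*store(arr, b + 1, val + 4)[val + 2])))) and ((not (e < 4)) -> (a[r + 2] + 3*arr[val + 1] = 3 and val >= -10 and e > 2*arr[val + 2]))
Before e := val - 2*t: (val < 2*t + 4 -> ((2*b < 5 -> (r = 3 and r >= -10 and val > 2*arr[r + 2] + 2*t)) and ((not (2*b < 5)) -> (r = 3 and val >= -10 and val > 2*store(arr, b + 1, val + 4)[val + 2] + 2*t)))) and ((not (val < 2*t + 4)) -> (a[r + 2] + 3*arr[val + 1] = 3 and val >= -10 and val > 2*arr[val + 2] + 2*t))
Answer: WP = (val < 2*t + 4 -> ((2*b < 5 -> (r = 3 and r >= -10 and val > 2*arr[r + 2] + 2*t)) and ((not (2*b < 5)) -> (r = 3 and val >= -10 and val > 2*store(arr, b + 1, val + 4)[val + 2] + 2*t)))) and ((not (val < 2*t + 4)) -> (a[r + 2] + 3*arr[val + 1] = 3 and val >= -10 and val > 2*arr[val + 2] + 2*t))


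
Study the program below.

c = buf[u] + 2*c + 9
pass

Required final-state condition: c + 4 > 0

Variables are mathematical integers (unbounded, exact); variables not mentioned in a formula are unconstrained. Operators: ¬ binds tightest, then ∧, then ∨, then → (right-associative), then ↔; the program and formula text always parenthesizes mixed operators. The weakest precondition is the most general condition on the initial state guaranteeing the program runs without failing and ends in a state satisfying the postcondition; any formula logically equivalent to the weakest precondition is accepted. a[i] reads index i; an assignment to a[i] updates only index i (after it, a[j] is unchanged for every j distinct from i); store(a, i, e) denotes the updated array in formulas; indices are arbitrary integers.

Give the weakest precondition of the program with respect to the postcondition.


Working backward. After the program, the postcondition c + 4 > 0 must hold; in canonical form it is c > -4.
Before skip: c > -4
Before c := buf[u] + 2*c + 9: buf[u] + 2*c > -13
Answer: WP = buf[u] + 2*c > -13


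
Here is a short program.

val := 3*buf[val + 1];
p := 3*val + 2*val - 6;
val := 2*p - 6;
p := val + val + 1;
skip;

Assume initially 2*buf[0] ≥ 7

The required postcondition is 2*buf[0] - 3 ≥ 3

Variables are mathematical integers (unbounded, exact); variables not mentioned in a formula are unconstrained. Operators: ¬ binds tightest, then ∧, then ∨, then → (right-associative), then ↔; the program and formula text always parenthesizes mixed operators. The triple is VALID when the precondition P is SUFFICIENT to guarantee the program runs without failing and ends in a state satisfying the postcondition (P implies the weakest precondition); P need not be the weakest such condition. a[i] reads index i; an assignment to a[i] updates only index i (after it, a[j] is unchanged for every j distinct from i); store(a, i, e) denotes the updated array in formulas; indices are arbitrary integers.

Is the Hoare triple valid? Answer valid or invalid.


Working backward. After the program, the postcondition 2*buf[0] - 3 ≥ 3 must hold; in canonical form it is 2*buf[0] ≥ 6.
Before skip: 2*buf[0] ≥ 6
Before p := val + val + 1: 2*buf[0] ≥ 6
Before val := 2*p - 6: 2*buf[0] ≥ 6
Before p := 3*val + 2*val - 6: 2*buf[0] ≥ 6
Before val := 3*buf[val + 1]: 2*buf[0] ≥ 6
The weakest precondition is 2*buf[0] ≥ 6.
Check whether 2*buf[0] ≥ 7 implies it.
Every state satisfying the precondition satisfies the weakest precondition: the implication holds.
Answer: valid


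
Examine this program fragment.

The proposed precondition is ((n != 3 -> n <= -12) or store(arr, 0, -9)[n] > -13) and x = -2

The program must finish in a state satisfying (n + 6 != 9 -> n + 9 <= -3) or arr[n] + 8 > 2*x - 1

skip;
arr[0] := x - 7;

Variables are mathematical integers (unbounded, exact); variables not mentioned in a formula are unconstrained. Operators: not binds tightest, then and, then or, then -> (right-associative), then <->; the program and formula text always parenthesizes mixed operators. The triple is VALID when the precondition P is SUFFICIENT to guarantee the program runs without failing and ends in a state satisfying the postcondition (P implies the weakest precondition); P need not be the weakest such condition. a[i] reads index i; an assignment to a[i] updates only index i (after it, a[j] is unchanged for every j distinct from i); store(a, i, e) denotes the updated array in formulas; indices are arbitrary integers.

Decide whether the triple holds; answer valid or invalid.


Working backward. After the program, the postcondition (n + 6 != 9 -> n + 9 <= -3) or arr[n] + 8 > 2*x - 1 must hold; in canonical form it is (n != 3 -> n <= -12) or arr[n] > 2*x - 9.
Before arr[0] := x - 7: (n != 3 -> n <= -12) or store(arr, 0, x - 7)[n] > 2*x - 9
Before skip: (n != 3 -> n <= -12) or store(arr, 0, x - 7)[n] > 2*x - 9
The weakest precondition is (n != 3 -> n <= -12) or store(arr, 0, x - 7)[n] > 2*x - 9.
Check whether ((n != 3 -> n <= -12) or store(arr, 0, -9)[n] > -13) and x = -2 implies it.
Every state satisfying the precondition satisfies the weakest precondition: the implication holds.
Answer: valid


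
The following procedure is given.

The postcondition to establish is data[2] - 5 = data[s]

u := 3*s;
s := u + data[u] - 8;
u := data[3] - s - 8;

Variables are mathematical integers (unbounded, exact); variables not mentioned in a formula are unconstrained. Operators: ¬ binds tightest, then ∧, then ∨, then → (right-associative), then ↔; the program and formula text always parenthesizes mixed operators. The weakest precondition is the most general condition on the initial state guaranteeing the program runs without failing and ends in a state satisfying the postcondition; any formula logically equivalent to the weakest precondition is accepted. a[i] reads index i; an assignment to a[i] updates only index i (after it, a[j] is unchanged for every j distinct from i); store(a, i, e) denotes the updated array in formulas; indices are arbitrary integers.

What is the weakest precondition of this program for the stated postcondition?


Working backward. After the program, the postcondition data[2] - 5 = data[s] must hold; in canonical form it is data[2] = data[s] + 5.
Before u := data[3] - s - 8: data[2] = data[s] + 5
Before s := u + data[u] - 8: data[2] = data[data[u] + u - 8] + 5
Before u := 3*s: data[2] = data[data[3*s] + 3*s - 8] + 5
Answer: WP = data[2] = data[data[3*s] + 3*s - 8] + 5


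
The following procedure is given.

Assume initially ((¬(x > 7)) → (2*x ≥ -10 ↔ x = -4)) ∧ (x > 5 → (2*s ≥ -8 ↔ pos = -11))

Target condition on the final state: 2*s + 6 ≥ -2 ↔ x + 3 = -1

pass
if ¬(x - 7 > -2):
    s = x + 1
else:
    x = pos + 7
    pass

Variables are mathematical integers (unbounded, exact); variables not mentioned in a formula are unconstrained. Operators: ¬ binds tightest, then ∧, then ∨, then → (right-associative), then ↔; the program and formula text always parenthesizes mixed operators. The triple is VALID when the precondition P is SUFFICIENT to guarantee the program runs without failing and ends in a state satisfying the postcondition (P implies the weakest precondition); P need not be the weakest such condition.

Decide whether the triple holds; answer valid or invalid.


Working backward. After the program, the postcondition 2*s + 6 ≥ -2 ↔ x + 3 = -1 must hold; in canonical form it is 2*s ≥ -8 ↔ x = -4.
Then branch requires 2*x ≥ -10 ↔ x = -4; else branch requires 2*s ≥ -8 ↔ pos = -11.
Before the if: ((¬(x > 5)) → (2*x ≥ -10 ↔ x = -4)) ∧ (x > 5 → (2*s ≥ -8 ↔ pos = -11))
Before skip: ((¬(x > 5)) → (2*x ≥ -10 ↔ x = -4)) ∧ (x > 5 → (2*s ≥ -8 ↔ pos = -11))
The weakest precondition is ((¬(x > 5)) → (2*x ≥ -10 ↔ x = -4)) ∧ (x > 5 → (2*s ≥ -8 ↔ pos = -11)).
Check whether ((¬(x > 7)) → (2*x ≥ -10 ↔ x = -4)) ∧ (x > 5 → (2*s ≥ -8 ↔ pos = -11)) implies it.
Every state satisfying the precondition satisfies the weakest precondition: the implication holds.
Answer: valid


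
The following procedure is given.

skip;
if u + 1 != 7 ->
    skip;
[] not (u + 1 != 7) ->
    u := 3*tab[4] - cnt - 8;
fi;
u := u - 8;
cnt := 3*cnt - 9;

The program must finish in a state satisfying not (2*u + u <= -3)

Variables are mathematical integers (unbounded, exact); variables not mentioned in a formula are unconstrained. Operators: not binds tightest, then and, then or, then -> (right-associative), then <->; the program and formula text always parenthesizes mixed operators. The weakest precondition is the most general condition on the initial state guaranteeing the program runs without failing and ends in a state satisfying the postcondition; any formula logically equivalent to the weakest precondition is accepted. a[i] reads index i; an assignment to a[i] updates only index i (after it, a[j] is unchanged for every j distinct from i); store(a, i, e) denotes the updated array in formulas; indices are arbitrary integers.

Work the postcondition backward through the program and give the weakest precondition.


Working backward. After the program, the postcondition not (2*u + u <= -3) must hold; in canonical form it is not (3*u <= -3).
Before cnt := 3*cnt - 9: not (3*u <= -3)
Before u := u - 8: not (3*u <= 21)
Then branch requires not (3*u <= 21); else branch requires not (9*tab[4] <= 3*cnt + 45).
Before the if: (u != 6 -> (not (3*u <= 21))) and ((not (u != 6)) -> (not (9*tab[4] <= 3*cnt + 45)))
Before skip: (u != 6 -> (not (3*u <= 21))) and ((not (u != 6)) -> (not (9*tab[4] <= 3*cnt + 45)))
Answer: WP = (u != 6 -> (not (3*u <= 21))) and ((not (u != 6)) -> (not (9*tab[4] <= 3*cnt + 45)))


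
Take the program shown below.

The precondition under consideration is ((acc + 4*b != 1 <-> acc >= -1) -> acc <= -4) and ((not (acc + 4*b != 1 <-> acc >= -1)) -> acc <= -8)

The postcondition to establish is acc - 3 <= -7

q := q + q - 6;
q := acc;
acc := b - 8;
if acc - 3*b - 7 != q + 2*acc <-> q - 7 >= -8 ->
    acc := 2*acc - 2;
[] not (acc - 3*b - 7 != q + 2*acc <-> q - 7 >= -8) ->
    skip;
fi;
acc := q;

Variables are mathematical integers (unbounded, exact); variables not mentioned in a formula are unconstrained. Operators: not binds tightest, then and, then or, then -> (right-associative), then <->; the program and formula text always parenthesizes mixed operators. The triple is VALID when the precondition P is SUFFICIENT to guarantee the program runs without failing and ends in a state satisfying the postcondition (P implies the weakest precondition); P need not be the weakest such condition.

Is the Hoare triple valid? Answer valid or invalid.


Working backward. After the program, the postcondition acc - 3 <= -7 must hold; in canonical form it is acc <= -4.
Before acc := q: q <= -4
Then branch requires q <= -4; else branch requires q <= -4.
Before the if: ((acc + 3*b + q != -7 <-> q >= -1) -> q <= -4) and ((not (acc + 3*b + q != -7 <-> q >= -1)) -> q <= -4)
Before acc := b - 8: ((4*b + q != 1 <-> q >= -1) -> q <= -4) and ((not (4*b + q != 1 <-> q >= -1)) -> q <= -4)
Before q := acc: ((acc + 4*b != 1 <-> acc >= -1) -> acc <= -4) and ((not (acc + 4*b != 1 <-> acc >= -1)) -> acc <= -4)
Before q := q + q - 6: ((acc + 4*b != 1 <-> acc >= -1) -> acc <= -4) and ((not (acc + 4*b != 1 <-> acc >= -1)) -> acc <= -4)
The weakest precondition is ((acc + 4*b != 1 <-> acc >= -1) -> acc <= -4) and ((not (acc + 4*b != 1 <-> acc >= -1)) -> acc <= -4).
Check whether ((acc + 4*b != 1 <-> acc >= -1) -> acc <= -4) and ((not (acc + 4*b != 1 <-> acc >= -1)) -> acc <= -8) implies it.
Every state satisfying the precondition satisfies the weakest precondition: the implication holds.
Answer: valid


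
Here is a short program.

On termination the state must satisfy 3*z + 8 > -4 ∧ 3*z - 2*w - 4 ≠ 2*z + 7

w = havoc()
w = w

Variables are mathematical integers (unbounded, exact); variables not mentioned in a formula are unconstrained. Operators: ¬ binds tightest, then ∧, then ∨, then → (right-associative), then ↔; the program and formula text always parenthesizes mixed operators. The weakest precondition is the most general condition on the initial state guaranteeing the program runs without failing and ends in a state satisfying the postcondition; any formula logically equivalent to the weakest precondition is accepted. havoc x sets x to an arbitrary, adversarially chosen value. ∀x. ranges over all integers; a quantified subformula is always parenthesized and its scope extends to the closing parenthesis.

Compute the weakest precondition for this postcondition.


Working backward. After the program, the postcondition 3*z + 8 > -4 ∧ 3*z - 2*w - 4 ≠ 2*z + 7 must hold; in canonical form it is 3*z > -12 ∧ z ≠ 2*w + 11.
Before w := w: 3*z > -12 ∧ z ≠ 2*w + 11
Before havoc w: ∀w_1. (3*z > -12 ∧ z ≠ 2*w_1 + 11)
Answer: WP = ∀w_1. (3*z > -12 ∧ z ≠ 2*w_1 + 11)
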